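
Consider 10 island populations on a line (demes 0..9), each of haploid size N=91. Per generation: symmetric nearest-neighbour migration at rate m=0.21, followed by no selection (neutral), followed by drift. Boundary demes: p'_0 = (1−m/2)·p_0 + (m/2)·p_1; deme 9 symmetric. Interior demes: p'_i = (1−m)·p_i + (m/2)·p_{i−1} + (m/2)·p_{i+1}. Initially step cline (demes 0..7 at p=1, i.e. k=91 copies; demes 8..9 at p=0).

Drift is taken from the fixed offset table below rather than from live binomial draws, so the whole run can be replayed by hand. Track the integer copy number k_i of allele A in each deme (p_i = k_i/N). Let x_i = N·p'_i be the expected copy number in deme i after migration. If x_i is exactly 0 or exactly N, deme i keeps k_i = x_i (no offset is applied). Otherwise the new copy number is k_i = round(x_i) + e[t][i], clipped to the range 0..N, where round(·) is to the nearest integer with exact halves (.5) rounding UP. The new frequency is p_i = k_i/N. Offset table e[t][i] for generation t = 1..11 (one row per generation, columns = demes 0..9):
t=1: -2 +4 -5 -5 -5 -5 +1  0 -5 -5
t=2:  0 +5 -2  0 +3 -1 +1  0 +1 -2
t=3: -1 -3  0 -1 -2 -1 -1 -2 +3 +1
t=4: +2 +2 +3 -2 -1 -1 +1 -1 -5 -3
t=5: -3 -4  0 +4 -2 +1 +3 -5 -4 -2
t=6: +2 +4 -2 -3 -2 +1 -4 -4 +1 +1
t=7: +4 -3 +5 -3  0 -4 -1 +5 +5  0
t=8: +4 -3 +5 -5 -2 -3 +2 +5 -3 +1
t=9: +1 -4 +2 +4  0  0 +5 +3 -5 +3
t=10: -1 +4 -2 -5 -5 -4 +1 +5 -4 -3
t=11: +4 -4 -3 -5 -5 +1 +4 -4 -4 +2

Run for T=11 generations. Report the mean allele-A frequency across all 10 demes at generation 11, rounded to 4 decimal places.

t=0: k=[91 91 91 91 91 91 91 91 0 0]
t=1: x=[91.0000 91.0000 91.0000 91.0000 91.0000 91.0000 91.0000 81.4450 9.5550 0.0000] k=[91 91 91 91 91 91 91 81 5 0]
t=2: x=[91.0000 91.0000 91.0000 91.0000 91.0000 91.0000 89.9500 74.0700 12.4550 0.5250] k=[91 91 91 91 91 91 91 74 13 0]
t=3: x=[91.0000 91.0000 91.0000 91.0000 91.0000 91.0000 89.2150 69.3800 18.0400 1.3650] k=[91 91 91 91 91 91 88 67 21 2]
t=4: x=[91.0000 91.0000 91.0000 91.0000 91.0000 90.6850 86.1100 64.3750 23.8350 3.9950] k=[91 91 91 91 91 90 87 63 19 1]
t=5: x=[91.0000 91.0000 91.0000 91.0000 90.8950 89.7900 84.7950 60.9000 21.7300 2.8900] k=[91 91 91 91 89 91 88 56 18 1]
t=6: x=[91.0000 91.0000 91.0000 90.7900 89.4200 90.4750 84.9550 55.3700 20.2050 2.7850] k=[91 91 91 88 87 91 81 51 21 4]
t=7: x=[91.0000 91.0000 90.6850 88.2100 87.5250 89.5300 78.9000 51.0000 22.3650 5.7850] k=[91 91 91 85 88 86 78 56 27 6]
t=8: x=[91.0000 91.0000 90.3700 85.9450 87.4750 85.3700 76.5300 55.2650 27.8400 8.2050] k=[91 91 91 81 85 82 79 60 25 9]
t=9: x=[91.0000 91.0000 89.9500 82.4700 84.2650 82.0000 77.3200 58.3200 26.9950 10.6800] k=[91 91 91 86 84 82 82 61 22 14]
t=10: x=[91.0000 91.0000 90.4750 86.3150 84.0000 82.2100 79.7950 59.1100 25.2550 14.8400] k=[91 91 88 81 79 78 81 64 21 12]
t=11: x=[91.0000 90.6850 87.5800 81.5250 79.1050 78.4200 78.9000 61.2700 24.5700 12.9450] k=[91 87 85 77 74 79 83 57 21 15]

0.7352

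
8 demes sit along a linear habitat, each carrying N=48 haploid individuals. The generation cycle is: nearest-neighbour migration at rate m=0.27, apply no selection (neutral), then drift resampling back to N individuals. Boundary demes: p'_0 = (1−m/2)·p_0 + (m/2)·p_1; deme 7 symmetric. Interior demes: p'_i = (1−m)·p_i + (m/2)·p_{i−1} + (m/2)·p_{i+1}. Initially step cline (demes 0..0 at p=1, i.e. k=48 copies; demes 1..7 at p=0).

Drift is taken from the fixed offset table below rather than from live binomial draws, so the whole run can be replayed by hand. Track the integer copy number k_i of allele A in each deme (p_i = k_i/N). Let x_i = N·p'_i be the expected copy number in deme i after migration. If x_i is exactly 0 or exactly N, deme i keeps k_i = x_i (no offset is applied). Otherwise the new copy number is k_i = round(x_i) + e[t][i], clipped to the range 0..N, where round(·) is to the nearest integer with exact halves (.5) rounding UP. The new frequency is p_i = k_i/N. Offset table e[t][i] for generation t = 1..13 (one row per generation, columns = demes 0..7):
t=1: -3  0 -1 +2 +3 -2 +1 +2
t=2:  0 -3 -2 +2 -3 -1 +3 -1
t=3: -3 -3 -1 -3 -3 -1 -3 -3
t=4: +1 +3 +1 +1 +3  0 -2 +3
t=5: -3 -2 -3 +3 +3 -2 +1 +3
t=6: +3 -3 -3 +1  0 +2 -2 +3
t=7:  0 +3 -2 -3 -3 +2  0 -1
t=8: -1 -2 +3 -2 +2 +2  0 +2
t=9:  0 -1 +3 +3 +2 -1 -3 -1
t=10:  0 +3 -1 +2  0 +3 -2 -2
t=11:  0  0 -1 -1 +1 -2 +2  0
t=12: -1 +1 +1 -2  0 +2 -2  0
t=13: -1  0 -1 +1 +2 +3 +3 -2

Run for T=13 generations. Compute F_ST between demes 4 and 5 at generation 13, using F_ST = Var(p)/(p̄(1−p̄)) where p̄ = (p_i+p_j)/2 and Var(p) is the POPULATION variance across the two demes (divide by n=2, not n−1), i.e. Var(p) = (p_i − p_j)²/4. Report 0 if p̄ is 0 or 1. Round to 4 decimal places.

0.0000

t=0: k=[48 0 0 0 0 0 0 0]
t=1: x=[41.5200 6.4800 0.0000 0.0000 0.0000 0.0000 0.0000 0.0000] k=[39 6 0 0 0 0 0 0]
t=2: x=[34.5450 9.6450 0.8100 0.0000 0.0000 0.0000 0.0000 0.0000] k=[35 7 0 0 0 0 0 0]
t=3: x=[31.2200 9.8350 0.9450 0.0000 0.0000 0.0000 0.0000 0.0000] k=[28 7 0 0 0 0 0 0]
t=4: x=[25.1650 8.8900 0.9450 0.0000 0.0000 0.0000 0.0000 0.0000] k=[26 12 2 0 0 0 0 0]
t=5: x=[24.1100 12.5400 3.0800 0.2700 0.0000 0.0000 0.0000 0.0000] k=[21 11 0 3 0 0 0 0]
t=6: x=[19.6500 10.8650 1.8900 2.1900 0.4050 0.0000 0.0000 0.0000] k=[23 8 0 3 0 0 0 0]
t=7: x=[20.9750 8.9450 1.4850 2.1900 0.4050 0.0000 0.0000 0.0000] k=[21 12 0 0 0 0 0 0]
t=8: x=[19.7850 11.5950 1.6200 0.0000 0.0000 0.0000 0.0000 0.0000] k=[19 10 5 0 0 0 0 0]
t=9: x=[17.7850 10.5400 5.0000 0.6750 0.0000 0.0000 0.0000 0.0000] k=[18 10 8 4 0 0 0 0]
t=10: x=[16.9200 10.8100 7.7300 4.0000 0.5400 0.0000 0.0000 0.0000] k=[17 14 7 6 1 0 0 0]
t=11: x=[16.5950 13.4600 7.8100 5.4600 1.5400 0.1350 0.0000 0.0000] k=[17 13 7 4 3 0 0 0]
t=12: x=[16.4600 12.7300 7.4050 4.2700 2.7300 0.4050 0.0000 0.0000] k=[15 14 8 2 3 2 0 0]
t=13: x=[14.8650 13.3250 8.0000 2.9450 2.7300 1.8650 0.2700 0.0000] k=[14 13 7 4 5 5 3 0]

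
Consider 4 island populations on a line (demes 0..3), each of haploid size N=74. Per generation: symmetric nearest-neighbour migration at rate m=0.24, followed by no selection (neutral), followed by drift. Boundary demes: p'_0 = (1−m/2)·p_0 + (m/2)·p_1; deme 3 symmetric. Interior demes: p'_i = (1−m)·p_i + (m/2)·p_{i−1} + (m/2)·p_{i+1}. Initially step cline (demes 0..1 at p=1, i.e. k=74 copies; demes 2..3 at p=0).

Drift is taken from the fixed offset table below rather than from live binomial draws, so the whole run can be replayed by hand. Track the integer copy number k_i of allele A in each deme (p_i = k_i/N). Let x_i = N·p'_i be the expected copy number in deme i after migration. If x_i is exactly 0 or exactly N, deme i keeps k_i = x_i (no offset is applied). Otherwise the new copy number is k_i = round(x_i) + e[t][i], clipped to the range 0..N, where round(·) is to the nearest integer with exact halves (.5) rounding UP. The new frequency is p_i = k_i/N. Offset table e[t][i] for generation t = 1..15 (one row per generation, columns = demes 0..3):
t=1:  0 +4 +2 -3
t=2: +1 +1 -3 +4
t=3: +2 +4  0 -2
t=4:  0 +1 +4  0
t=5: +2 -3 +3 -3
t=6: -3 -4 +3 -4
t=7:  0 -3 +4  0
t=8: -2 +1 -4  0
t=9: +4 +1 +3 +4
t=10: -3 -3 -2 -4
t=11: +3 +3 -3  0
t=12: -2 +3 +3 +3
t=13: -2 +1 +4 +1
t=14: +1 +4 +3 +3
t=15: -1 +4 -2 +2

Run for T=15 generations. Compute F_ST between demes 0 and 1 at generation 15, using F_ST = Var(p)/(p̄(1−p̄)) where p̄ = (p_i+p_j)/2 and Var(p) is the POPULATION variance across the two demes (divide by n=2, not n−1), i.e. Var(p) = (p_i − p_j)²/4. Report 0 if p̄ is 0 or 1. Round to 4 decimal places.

0.0010

t=0: k=[74 74 0 0]
t=1: x=[74.0000 65.1200 8.8800 0.0000] k=[74 69 11 0]
t=2: x=[73.4000 62.6400 16.6400 1.3200] k=[74 64 14 5]
t=3: x=[72.8000 59.2000 18.9200 6.0800] k=[74 63 19 4]
t=4: x=[72.6800 59.0400 22.4800 5.8000] k=[73 60 26 6]
t=5: x=[71.4400 57.4800 27.6800 8.4000] k=[73 54 31 5]
t=6: x=[70.7200 53.5200 30.6400 8.1200] k=[68 50 34 4]
t=7: x=[65.8400 50.2400 32.3200 7.6000] k=[66 47 36 8]
t=8: x=[63.7200 47.9600 33.9600 11.3600] k=[62 49 30 11]
t=9: x=[60.4400 48.2800 30.0000 13.2800] k=[64 49 33 17]
t=10: x=[62.2000 48.8800 33.0000 18.9200] k=[59 46 31 15]
t=11: x=[57.4400 45.7600 30.8800 16.9200] k=[60 49 28 17]
t=12: x=[58.6800 47.8000 29.2000 18.3200] k=[57 51 32 21]
t=13: x=[56.2800 49.4400 32.9600 22.3200] k=[54 50 37 23]
t=14: x=[53.5200 48.9200 36.8800 24.6800] k=[55 53 40 28]
t=15: x=[54.7600 51.6800 40.1200 29.4400] k=[54 56 38 31]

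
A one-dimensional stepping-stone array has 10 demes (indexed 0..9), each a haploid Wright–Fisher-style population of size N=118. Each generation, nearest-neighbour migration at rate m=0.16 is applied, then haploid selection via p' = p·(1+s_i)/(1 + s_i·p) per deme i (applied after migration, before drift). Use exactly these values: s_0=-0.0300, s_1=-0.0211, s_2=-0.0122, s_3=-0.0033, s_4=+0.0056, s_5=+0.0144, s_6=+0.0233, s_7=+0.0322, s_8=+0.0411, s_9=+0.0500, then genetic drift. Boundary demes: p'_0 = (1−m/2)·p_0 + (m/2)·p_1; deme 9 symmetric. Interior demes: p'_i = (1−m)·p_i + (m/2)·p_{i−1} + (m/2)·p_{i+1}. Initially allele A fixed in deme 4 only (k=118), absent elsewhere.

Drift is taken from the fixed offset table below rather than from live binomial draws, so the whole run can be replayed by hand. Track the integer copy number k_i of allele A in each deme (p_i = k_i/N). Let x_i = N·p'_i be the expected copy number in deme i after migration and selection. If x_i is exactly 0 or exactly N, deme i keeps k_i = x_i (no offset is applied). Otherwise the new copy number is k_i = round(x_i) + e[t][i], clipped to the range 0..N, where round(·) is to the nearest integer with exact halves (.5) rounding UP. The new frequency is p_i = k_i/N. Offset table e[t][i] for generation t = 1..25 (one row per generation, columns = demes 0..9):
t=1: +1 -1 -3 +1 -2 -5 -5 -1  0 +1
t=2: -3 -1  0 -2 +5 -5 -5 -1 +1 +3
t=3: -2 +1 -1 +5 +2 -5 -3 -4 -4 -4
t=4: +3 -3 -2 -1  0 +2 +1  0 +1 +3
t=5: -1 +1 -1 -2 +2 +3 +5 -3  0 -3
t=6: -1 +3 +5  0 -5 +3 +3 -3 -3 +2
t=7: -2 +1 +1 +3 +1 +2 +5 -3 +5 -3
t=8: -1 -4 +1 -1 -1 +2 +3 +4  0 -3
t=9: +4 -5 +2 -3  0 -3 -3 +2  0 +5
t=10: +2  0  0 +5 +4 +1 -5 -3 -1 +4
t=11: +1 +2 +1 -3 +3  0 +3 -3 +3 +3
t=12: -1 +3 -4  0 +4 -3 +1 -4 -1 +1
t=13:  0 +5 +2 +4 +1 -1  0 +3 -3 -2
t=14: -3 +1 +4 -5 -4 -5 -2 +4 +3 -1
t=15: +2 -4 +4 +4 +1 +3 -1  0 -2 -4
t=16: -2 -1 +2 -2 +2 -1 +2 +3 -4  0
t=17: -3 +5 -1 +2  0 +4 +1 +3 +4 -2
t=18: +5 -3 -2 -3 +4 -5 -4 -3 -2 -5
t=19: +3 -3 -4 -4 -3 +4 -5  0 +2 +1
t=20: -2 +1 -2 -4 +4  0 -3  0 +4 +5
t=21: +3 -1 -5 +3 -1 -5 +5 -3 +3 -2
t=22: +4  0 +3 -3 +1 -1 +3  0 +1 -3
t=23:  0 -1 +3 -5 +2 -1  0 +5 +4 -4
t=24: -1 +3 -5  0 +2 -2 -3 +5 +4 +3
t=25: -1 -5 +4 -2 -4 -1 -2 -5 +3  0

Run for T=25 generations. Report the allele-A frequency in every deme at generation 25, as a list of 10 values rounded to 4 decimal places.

[0.0847, 0.0593, 0.1271, 0.1356, 0.2373, 0.2034, 0.1525, 0.1610, 0.2034, 0.0593]

t=0: k=[0 0 0 0 118 0 0 0 0 0]
t=1: x=[0.0000 0.0000 0.0000 9.4113 99.2084 9.5649 0.0000 0.0000 0.0000 0.0000] k=[0 0 0 10 97 5 0 0 0 0]
t=2: x=[0.0000 0.0000 0.7903 16.1140 82.8180 12.1145 0.4093 0.0000 0.0000 0.0000] k=[0 0 1 14 88 7 0 0 0 0]
t=3: x=[0.0000 0.0783 1.9365 18.8276 75.7516 13.0854 0.5730 0.0000 0.0000 0.0000] k=[0 1 1 24 78 8 0 0 0 0]
t=4: x=[0.0776 0.9007 2.8062 26.4122 68.2408 13.1259 0.6548 0.0000 0.0000 0.0000] k=[3 0 1 25 68 15 2 0 0 0]
t=5: x=[2.6791 0.3133 2.8062 26.4521 60.4846 18.4212 2.9454 0.1651 0.0000 0.0000] k=[2 1 2 24 62 21 8 0 0 0]
t=6: x=[1.8633 1.1358 3.6365 25.2144 55.8442 23.5080 8.5815 0.6605 0.0000 0.0000] k=[1 4 9 25 51 27 12 0 0 0]
t=7: x=[1.2032 4.0753 9.7694 25.7334 47.1580 28.0244 12.4950 0.9907 0.0000 0.0000] k=[0 5 11 29 48 30 17 0 0 0]
t=8: x=[0.3880 4.9773 11.8287 29.0076 45.1956 30.7238 17.0126 1.4033 0.0000 0.0000] k=[0 1 13 28 44 33 20 5 0 0]
t=9: x=[0.0776 1.8410 13.0964 28.0093 41.9909 33.1799 20.2230 5.9773 0.4164 0.0000] k=[4 0 15 25 42 30 17 8 0 0]
t=10: x=[3.5729 1.4883 14.4437 25.4939 39.8272 30.2404 17.6631 8.3218 0.6662 0.0000] k=[6 1 14 30 44 31 13 5 0 0]
t=11: x=[5.4397 2.3896 14.0870 29.7664 41.9909 30.9252 14.0832 5.4010 0.4164 0.0000] k=[6 4 15 27 45 31 17 2 3 0]
t=12: x=[5.6732 4.9381 14.9193 27.4104 42.5919 31.3279 17.2566 3.3826 2.7875 0.2520] k=[5 8 11 27 47 28 18 0 2 1]
t=13: x=[5.0896 7.8424 11.9079 27.2507 44.0340 29.0318 17.7038 1.6508 1.8312 1.1335] k=[5 13 14 31 45 28 18 5 0 0]
t=14: x=[5.4787 12.2047 15.1175 30.6849 42.6720 28.8706 18.1103 5.8127 0.4164 0.0000] k=[2 13 19 26 39 24 16 10 3 0]
t=15: x=[2.7956 12.3620 18.8845 26.4122 36.9015 24.8392 16.4839 10.2118 3.4525 0.2520] k=[5 8 23 30 38 28 15 10 1 0]
t=16: x=[5.0896 8.7850 22.1384 30.0060 36.7011 28.0647 15.9551 9.9654 1.7064 0.0840] k=[3 8 24 28 39 27 18 13 0 0]
t=17: x=[3.3009 8.7065 22.8133 28.4885 37.3023 27.5407 18.6793 12.7151 1.0824 0.0000] k=[0 14 22 30 37 32 20 16 5 0]
t=18: x=[1.0867 13.2668 21.7811 29.8462 36.1799 31.7708 21.0352 15.8703 5.6944 0.4199] k=[6 10 20 27 40 27 17 13 4 0]
t=19: x=[6.1403 10.2781 19.5589 27.4104 38.0639 27.5407 17.8258 12.9612 4.5738 0.3360] k=[9 7 16 23 35 32 13 13 7 1]
t=20: x=[8.5941 7.7246 15.6724 23.3381 33.9348 31.0460 14.8158 12.8791 7.2700 1.5530] k=[7 9 14 19 38 31 12 13 11 7]
t=21: x=[6.9579 9.0600 13.8492 20.0649 36.0597 30.3613 13.8796 13.1252 11.2431 7.6622] k=[10 8 9 23 35 25 19 10 14 6]
t=22: x=[9.5687 8.0780 9.9278 22.7792 33.3735 25.6055 19.1263 11.3613 13.5146 6.9524] k=[14 8 13 20 34 25 22 11 15 4]
t=23: x=[13.1596 8.7065 13.0172 20.5039 32.2908 25.7668 21.7659 12.5511 14.2985 5.1134] k=[13 8 16 16 34 25 22 18 18 1]
t=24: x=[12.2613 8.8636 15.1967 17.3909 31.9700 25.7668 22.3341 18.8158 17.2241 2.4755] k=[11 12 10 17 34 24 19 24 21 5]
t=25: x=[10.7780 11.5361 10.6010 17.7501 31.9700 24.6779 20.1824 23.9595 20.6369 6.5765] k=[10 7 15 16 28 24 18 19 24 7]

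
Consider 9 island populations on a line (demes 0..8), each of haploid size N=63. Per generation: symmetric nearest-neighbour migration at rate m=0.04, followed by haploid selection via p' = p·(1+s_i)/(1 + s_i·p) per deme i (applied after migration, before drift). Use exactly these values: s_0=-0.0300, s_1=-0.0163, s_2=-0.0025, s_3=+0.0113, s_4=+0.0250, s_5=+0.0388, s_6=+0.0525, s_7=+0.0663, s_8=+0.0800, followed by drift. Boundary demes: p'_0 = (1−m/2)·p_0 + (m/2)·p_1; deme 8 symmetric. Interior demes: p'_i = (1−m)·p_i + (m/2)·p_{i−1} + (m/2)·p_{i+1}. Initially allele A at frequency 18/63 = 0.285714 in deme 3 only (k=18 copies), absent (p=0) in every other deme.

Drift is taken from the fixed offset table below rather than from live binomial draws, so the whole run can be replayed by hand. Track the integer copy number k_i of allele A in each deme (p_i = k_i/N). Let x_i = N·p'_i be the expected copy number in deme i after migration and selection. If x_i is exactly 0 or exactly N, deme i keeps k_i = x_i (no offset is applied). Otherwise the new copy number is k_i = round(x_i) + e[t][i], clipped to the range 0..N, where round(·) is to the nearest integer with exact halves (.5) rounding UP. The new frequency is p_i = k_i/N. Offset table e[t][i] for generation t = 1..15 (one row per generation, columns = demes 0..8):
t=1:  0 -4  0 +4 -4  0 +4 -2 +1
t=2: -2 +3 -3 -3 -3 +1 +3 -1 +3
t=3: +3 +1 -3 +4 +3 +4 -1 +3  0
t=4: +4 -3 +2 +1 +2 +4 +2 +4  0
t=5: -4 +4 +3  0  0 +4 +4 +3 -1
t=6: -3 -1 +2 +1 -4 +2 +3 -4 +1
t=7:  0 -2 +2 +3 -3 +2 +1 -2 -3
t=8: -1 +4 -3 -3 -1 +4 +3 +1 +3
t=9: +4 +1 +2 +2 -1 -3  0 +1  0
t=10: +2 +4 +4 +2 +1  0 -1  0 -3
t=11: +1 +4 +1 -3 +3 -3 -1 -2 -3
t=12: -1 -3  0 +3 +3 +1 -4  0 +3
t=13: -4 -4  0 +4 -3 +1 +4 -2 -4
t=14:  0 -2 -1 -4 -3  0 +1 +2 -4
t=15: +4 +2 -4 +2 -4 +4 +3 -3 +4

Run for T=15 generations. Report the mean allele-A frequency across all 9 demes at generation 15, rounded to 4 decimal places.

t=0: k=[0 0 0 18 0 0 0 0 0]
t=1: x=[0.0000 0.0000 0.3591 17.4213 0.3689 0.0000 0.0000 0.0000 0.0000] k=[0 0 0 21 0 0 0 0 0]
t=2: x=[0.0000 0.0000 0.4190 20.3144 0.4304 0.0000 0.0000 0.0000 0.0000] k=[0 0 0 17 0 0 0 0 0]
t=3: x=[0.0000 0.0000 0.3392 16.4562 0.3485 0.0000 0.0000 0.0000 0.0000] k=[0 0 0 20 3 0 0 0 0]
t=4: x=[0.0000 0.0000 0.3990 19.4106 3.3576 0.0623 0.0000 0.0000 0.0000] k=[0 0 2 20 5 4 0 0 0]
t=5: x=[0.0000 0.0393 2.3144 19.4909 5.4007 4.0830 0.0842 0.0000 0.0000] k=[0 4 5 19 5 8 4 0 0]
t=6: x=[0.0776 3.8797 5.2479 18.5869 5.4619 8.1256 4.1960 0.0853 0.0000] k=[0 3 7 20 1 10 7 0 0]
t=7: x=[0.0582 2.9731 7.1641 19.5110 1.5980 10.0781 7.2415 0.1493 0.0000] k=[0 1 9 23 0 12 8 0 0]
t=8: x=[0.0194 1.1217 9.1005 22.4220 0.7173 12.0465 8.2811 0.1706 0.0000] k=[0 5 6 19 0 16 11 1 0]
t=9: x=[0.0970 4.8460 6.2259 18.5065 0.7173 16.0307 11.3690 1.2567 0.0216] k=[4 6 8 21 0 13 11 2 0]
t=10: x=[3.9264 5.9114 8.2021 20.4750 0.6968 13.0904 11.3276 2.2768 0.0432] k=[6 10 12 22 2 13 10 2 0]
t=11: x=[5.9147 9.8230 12.1355 21.5591 2.6827 13.1108 10.3345 2.2555 0.0432] k=[7 14 13 19 6 10 9 0 0]
t=12: x=[6.9494 13.6633 13.1140 18.7677 6.4822 10.2218 9.2361 0.1919 0.0000] k=[6 11 13 22 9 11 5 0 0]
t=13: x=[5.9342 10.7922 13.1140 21.7196 9.4974 11.1859 5.2615 0.1066 0.0000] k=[2 7 13 26 6 12 9 0 0]
t=14: x=[2.0390 6.9181 13.1140 25.5104 6.6658 12.1899 9.2775 0.1919 0.0000] k=[2 5 12 22 4 12 10 2 0]
t=15: x=[2.0002 5.0038 12.0356 21.5992 4.6247 12.1694 10.3138 2.2555 0.0432] k=[6 7 8 24 1 16 13 0 4]

0.1393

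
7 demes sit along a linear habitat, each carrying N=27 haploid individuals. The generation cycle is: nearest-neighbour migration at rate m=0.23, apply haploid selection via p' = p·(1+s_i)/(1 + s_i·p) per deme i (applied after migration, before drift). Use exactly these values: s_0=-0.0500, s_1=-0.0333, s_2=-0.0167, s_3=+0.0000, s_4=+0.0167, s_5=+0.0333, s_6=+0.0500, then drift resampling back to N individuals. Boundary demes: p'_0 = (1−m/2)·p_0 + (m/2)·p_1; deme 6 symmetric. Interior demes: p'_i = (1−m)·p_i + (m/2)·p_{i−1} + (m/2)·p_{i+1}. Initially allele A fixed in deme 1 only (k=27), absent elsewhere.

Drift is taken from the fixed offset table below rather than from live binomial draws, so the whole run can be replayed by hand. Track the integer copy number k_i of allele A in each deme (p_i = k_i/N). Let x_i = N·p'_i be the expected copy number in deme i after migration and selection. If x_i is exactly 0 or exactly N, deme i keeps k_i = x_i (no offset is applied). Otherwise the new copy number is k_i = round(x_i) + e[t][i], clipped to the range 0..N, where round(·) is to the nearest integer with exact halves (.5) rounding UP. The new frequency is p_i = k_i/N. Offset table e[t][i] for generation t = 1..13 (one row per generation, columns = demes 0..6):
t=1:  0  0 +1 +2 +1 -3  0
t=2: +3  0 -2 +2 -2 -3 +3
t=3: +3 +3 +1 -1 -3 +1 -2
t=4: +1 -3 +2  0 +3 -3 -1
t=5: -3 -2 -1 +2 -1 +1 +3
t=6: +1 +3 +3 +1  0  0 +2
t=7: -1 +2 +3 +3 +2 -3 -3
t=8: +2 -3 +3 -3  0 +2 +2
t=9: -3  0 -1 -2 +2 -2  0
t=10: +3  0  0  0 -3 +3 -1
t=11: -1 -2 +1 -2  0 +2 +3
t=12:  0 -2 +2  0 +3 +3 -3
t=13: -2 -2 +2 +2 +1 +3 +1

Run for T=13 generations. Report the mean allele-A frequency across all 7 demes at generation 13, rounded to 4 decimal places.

0.2540

t=0: k=[0 27 0 0 0 0 0]
t=1: x=[2.9668 20.6266 3.0590 0.0000 0.0000 0.0000 0.0000] k=[3 21 4 0 0 0 0]
t=2: x=[4.8622 16.7606 5.4217 0.4600 0.0000 0.0000 0.0000] k=[8 17 3 2 0 0 0]
t=3: x=[8.7293 14.1271 4.4323 1.8850 0.2338 0.0000 0.0000] k=[12 17 5 1 0 0 0]
t=4: x=[12.2311 14.8190 5.8425 1.3450 0.1169 0.0000 0.0000] k=[13 12 8 1 3 0 0]
t=5: x=[12.5400 11.4312 7.5630 2.0350 2.4618 0.3563 0.0000] k=[10 9 7 4 1 1 0]
t=6: x=[9.5659 8.6843 6.7990 4.0000 1.3663 0.9135 0.1207] k=[11 12 10 5 1 1 2]
t=7: x=[10.7812 11.4312 9.5508 5.1150 1.4830 1.1505 1.9724] k=[10 13 13 8 3 0 0]
t=8: x=[10.0197 12.4276 12.3121 8.0000 3.2774 0.3563 0.0000] k=[12 9 15 5 3 2 0]
t=9: x=[11.3165 9.8224 13.0464 5.9200 3.1609 1.9433 0.2414] k=[8 10 12 4 5 0 0]
t=10: x=[7.9395 9.7877 10.7409 5.0350 4.3703 0.5937 0.0000] k=[11 10 11 5 1 4 0]
t=11: x=[10.5535 10.0157 10.0884 5.2300 1.8331 3.2884 0.4826] k=[10 8 11 3 2 5 3]
t=12: x=[9.4525 8.3781 9.6304 3.8050 2.4973 4.5475 3.3713] k=[9 6 12 4 5 8 0]
t=13: x=[8.3562 6.8603 10.2826 5.0350 5.3002 6.9019 0.9644] k=[6 5 12 7 6 10 2]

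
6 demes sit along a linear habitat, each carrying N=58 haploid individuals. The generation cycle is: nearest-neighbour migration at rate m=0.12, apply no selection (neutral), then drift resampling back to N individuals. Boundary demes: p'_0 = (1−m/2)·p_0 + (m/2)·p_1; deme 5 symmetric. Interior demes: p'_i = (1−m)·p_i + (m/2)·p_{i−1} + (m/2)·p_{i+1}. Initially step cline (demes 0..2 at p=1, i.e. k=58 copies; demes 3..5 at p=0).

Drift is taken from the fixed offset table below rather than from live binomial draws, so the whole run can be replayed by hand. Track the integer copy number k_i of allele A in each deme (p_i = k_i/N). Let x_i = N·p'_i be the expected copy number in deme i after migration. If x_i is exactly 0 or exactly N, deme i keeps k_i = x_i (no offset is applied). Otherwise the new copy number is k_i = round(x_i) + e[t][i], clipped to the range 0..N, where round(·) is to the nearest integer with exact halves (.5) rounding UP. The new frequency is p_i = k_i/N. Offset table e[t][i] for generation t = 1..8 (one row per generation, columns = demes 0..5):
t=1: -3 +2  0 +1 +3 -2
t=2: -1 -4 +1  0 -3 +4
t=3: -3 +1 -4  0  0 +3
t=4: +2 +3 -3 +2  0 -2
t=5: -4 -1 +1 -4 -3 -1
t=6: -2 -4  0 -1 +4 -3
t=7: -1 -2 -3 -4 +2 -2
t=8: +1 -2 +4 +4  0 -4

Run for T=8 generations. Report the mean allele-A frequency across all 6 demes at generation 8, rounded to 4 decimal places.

0.4483

t=0: k=[58 58 58 0 0 0]
t=1: x=[58.0000 58.0000 54.5200 3.4800 0.0000 0.0000] k=[58 58 55 4 0 0]
t=2: x=[58.0000 57.8200 52.1200 6.8200 0.2400 0.0000] k=[58 54 53 7 0 0]
t=3: x=[57.7600 54.1800 50.3000 9.3400 0.4200 0.0000] k=[55 55 46 9 0 0]
t=4: x=[55.0000 54.4600 44.3200 10.6800 0.5400 0.0000] k=[57 57 41 13 1 0]
t=5: x=[57.0000 56.0400 40.2800 13.9600 1.6600 0.0600] k=[53 55 41 10 0 0]
t=6: x=[53.1200 54.0400 39.9800 11.2600 0.6000 0.0000] k=[51 50 40 10 5 0]
t=7: x=[50.9400 49.4600 38.8000 11.5000 5.0000 0.3000] k=[50 47 36 8 7 0]
t=8: x=[49.8200 46.5200 34.9800 9.6200 6.6400 0.4200] k=[51 45 39 14 7 0]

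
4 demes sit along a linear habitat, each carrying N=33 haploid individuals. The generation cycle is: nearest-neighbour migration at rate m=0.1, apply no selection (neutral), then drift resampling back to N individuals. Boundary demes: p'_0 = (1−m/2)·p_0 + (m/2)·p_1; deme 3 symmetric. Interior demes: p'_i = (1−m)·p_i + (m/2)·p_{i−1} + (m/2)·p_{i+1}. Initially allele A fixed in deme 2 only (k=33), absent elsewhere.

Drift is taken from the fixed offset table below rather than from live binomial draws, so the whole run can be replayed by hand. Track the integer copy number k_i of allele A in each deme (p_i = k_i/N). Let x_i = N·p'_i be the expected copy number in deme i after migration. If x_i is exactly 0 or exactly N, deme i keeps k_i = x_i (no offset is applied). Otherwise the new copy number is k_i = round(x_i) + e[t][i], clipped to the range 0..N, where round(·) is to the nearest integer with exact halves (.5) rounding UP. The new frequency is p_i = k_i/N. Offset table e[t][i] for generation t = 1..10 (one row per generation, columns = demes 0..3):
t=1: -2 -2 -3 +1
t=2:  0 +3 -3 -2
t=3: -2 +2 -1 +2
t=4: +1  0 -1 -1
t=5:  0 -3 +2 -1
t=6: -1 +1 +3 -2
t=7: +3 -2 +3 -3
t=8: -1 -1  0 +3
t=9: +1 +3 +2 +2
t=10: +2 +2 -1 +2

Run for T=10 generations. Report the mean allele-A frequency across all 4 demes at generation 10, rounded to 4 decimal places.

0.3409

t=0: k=[0 0 33 0]
t=1: x=[0.0000 1.6500 29.7000 1.6500] k=[0 0 27 3]
t=2: x=[0.0000 1.3500 24.4500 4.2000] k=[0 4 21 2]
t=3: x=[0.2000 4.6500 19.2000 2.9500] k=[0 7 18 5]
t=4: x=[0.3500 7.2000 16.8000 5.6500] k=[1 7 16 5]
t=5: x=[1.3000 7.1500 15.0000 5.5500] k=[1 4 17 5]
t=6: x=[1.1500 4.5000 15.7500 5.6000] k=[0 6 19 4]
t=7: x=[0.3000 6.3500 17.6000 4.7500] k=[3 4 21 2]
t=8: x=[3.0500 4.8000 19.2000 2.9500] k=[2 4 19 6]
t=9: x=[2.1000 4.6500 17.6000 6.6500] k=[3 8 20 9]
t=10: x=[3.2500 8.3500 18.8500 9.5500] k=[5 10 18 12]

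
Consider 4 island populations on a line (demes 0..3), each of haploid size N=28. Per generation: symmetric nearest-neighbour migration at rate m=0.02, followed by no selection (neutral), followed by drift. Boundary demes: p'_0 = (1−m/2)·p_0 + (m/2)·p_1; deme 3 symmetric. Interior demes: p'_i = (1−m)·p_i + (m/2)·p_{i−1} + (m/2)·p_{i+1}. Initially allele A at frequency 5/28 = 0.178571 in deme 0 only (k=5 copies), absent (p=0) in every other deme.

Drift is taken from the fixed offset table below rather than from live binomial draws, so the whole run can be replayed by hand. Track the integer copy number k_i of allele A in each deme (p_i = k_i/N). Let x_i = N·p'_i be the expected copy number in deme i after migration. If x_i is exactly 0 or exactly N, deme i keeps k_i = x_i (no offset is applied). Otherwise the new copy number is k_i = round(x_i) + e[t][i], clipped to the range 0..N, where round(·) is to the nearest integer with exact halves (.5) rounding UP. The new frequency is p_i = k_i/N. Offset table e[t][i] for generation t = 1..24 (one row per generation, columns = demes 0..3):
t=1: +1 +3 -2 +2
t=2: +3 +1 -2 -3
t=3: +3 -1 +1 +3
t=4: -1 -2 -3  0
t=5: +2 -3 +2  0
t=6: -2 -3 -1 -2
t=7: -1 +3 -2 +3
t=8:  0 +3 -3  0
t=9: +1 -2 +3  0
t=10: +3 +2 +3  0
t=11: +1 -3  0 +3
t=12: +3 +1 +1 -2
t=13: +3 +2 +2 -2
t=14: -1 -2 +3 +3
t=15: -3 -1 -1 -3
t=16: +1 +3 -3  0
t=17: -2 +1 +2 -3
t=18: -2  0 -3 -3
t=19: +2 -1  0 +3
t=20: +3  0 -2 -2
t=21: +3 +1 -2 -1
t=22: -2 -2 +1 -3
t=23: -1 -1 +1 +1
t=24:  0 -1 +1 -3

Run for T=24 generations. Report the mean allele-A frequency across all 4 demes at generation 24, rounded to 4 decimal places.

t=0: k=[5 0 0 0]
t=1: x=[4.9500 0.0500 0.0000 0.0000] k=[6 3 0 0]
t=2: x=[5.9700 3.0000 0.0300 0.0000] k=[9 4 0 0]
t=3: x=[8.9500 4.0100 0.0400 0.0000] k=[12 3 1 0]
t=4: x=[11.9100 3.0700 1.0100 0.0100] k=[11 1 0 0]
t=5: x=[10.9000 1.0900 0.0100 0.0000] k=[13 0 2 0]
t=6: x=[12.8700 0.1500 1.9600 0.0200] k=[11 0 1 0]
t=7: x=[10.8900 0.1200 0.9800 0.0100] k=[10 3 0 3]
t=8: x=[9.9300 3.0400 0.0600 2.9700] k=[10 6 0 3]
t=9: x=[9.9600 5.9800 0.0900 2.9700] k=[11 4 3 3]
t=10: x=[10.9300 4.0600 3.0100 3.0000] k=[14 6 6 3]
t=11: x=[13.9200 6.0800 5.9700 3.0300] k=[15 3 6 6]
t=12: x=[14.8800 3.1500 5.9700 6.0000] k=[18 4 7 4]
t=13: x=[17.8600 4.1700 6.9400 4.0300] k=[21 6 9 2]
t=14: x=[20.8500 6.1800 8.9000 2.0700] k=[20 4 12 5]
t=15: x=[19.8400 4.2400 11.8500 5.0700] k=[17 3 11 2]
t=16: x=[16.8600 3.2200 10.8300 2.0900] k=[18 6 8 2]
t=17: x=[17.8800 6.1400 7.9200 2.0600] k=[16 7 10 0]
t=18: x=[15.9100 7.1200 9.8700 0.1000] k=[14 7 7 0]
t=19: x=[13.9300 7.0700 6.9300 0.0700] k=[16 6 7 3]
t=20: x=[15.9000 6.1100 6.9500 3.0400] k=[19 6 5 1]
t=21: x=[18.8700 6.1200 4.9700 1.0400] k=[22 7 3 0]
t=22: x=[21.8500 7.1100 3.0100 0.0300] k=[20 5 4 0]
t=23: x=[19.8500 5.1400 3.9700 0.0400] k=[19 4 5 1]
t=24: x=[18.8500 4.1600 4.9500 1.0400] k=[19 3 6 0]

0.2500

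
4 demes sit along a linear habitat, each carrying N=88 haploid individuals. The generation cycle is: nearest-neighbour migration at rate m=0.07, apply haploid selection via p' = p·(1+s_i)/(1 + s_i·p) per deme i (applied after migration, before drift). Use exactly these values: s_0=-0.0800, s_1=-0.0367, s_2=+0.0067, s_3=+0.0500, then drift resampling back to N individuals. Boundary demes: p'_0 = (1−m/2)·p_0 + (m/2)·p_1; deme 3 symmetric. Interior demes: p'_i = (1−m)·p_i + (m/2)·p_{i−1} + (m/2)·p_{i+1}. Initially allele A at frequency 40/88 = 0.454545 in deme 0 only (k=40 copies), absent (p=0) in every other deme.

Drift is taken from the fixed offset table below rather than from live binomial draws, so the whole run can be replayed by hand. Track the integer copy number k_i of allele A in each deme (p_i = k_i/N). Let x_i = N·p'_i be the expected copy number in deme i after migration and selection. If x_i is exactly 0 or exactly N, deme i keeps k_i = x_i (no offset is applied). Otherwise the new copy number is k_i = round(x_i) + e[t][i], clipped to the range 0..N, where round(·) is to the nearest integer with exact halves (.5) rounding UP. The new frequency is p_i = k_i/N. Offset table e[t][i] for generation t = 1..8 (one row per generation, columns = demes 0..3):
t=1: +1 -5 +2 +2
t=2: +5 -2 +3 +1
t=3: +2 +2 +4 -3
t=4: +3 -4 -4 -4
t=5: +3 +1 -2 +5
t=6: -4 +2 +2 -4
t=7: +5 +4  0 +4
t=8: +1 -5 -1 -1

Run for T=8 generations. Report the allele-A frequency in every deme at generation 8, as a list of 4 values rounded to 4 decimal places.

t=0: k=[40 0 0 0]
t=1: x=[36.8035 1.3494 0.0000 0.0000] k=[38 0 0 0]
t=2: x=[34.8998 1.2819 0.0000 0.0000] k=[40 0 0 0]
t=3: x=[36.8035 1.3494 0.0000 0.0000] k=[39 3 0 0]
t=4: x=[35.9544 4.0095 0.1057 0.0000] k=[39 0 0 0]
t=5: x=[35.8508 1.3157 0.0000 0.0000] k=[39 2 0 0]
t=6: x=[35.9198 3.1108 0.0705 0.0000] k=[32 5 2 0]
t=7: x=[29.4006 5.6394 2.0483 0.0735] k=[34 10 2 4]
t=8: x=[31.4554 10.2174 2.3653 4.1173] k=[32 5 1 3]

[0.3636, 0.0568, 0.0114, 0.0341]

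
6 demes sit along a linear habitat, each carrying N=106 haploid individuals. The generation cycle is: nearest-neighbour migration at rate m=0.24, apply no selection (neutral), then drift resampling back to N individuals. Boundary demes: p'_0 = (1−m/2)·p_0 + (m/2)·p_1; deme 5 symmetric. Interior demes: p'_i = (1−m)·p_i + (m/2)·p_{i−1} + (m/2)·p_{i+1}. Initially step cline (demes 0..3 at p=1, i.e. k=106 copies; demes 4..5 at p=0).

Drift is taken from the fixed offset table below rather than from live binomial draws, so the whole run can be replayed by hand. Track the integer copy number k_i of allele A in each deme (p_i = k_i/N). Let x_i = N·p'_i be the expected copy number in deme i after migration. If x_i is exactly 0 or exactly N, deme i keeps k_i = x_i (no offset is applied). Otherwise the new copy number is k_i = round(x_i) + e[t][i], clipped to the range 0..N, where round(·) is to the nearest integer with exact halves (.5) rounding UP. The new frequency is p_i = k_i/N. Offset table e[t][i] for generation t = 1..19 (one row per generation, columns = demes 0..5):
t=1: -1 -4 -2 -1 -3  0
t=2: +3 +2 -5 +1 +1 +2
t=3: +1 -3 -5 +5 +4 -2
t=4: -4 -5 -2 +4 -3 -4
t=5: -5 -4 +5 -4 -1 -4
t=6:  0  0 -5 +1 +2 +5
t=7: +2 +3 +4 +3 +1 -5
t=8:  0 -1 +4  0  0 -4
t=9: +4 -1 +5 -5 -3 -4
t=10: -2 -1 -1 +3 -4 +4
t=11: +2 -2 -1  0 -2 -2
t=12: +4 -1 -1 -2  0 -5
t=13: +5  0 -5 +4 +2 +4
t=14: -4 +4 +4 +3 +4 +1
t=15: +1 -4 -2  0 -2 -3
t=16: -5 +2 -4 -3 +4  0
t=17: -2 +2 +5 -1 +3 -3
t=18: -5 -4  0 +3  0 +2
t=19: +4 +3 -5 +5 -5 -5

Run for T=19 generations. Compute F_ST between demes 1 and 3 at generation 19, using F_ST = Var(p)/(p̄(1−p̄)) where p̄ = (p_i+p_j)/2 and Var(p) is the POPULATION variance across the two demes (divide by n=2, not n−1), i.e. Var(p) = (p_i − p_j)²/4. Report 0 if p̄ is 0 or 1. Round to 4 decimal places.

0.0481

t=0: k=[106 106 106 106 0 0]
t=1: x=[106.0000 106.0000 106.0000 93.2800 12.7200 0.0000] k=[106 106 106 92 10 0]
t=2: x=[106.0000 106.0000 104.3200 83.8400 18.6400 1.2000] k=[106 106 99 85 20 3]
t=3: x=[106.0000 105.1600 98.1600 78.8800 25.7600 5.0400] k=[106 102 93 84 30 3]
t=4: x=[105.5200 101.4000 93.0000 78.6000 33.2400 6.2400] k=[102 96 91 83 30 2]
t=5: x=[101.2800 96.1200 90.6400 77.6000 33.0000 5.3600] k=[96 92 96 74 32 1]
t=6: x=[95.5200 92.9600 92.8800 71.6000 33.3200 4.7200] k=[96 93 88 73 35 10]
t=7: x=[95.6400 92.7600 86.8000 70.2400 36.5600 13.0000] k=[98 96 91 73 38 8]
t=8: x=[97.7600 95.6400 89.4400 70.9600 38.6000 11.6000] k=[98 95 93 71 39 8]
t=9: x=[97.6400 95.1200 90.6000 69.8000 39.1200 11.7200] k=[102 94 96 65 36 8]
t=10: x=[101.0400 95.2000 92.0400 65.2400 36.1200 11.3600] k=[99 94 91 68 32 15]
t=11: x=[98.4000 94.2400 88.6000 66.4400 34.2800 17.0400] k=[100 92 88 66 32 15]
t=12: x=[99.0400 92.4800 85.8400 64.5600 34.0400 17.0400] k=[103 91 85 63 34 12]
t=13: x=[101.5600 91.7200 83.0800 62.1600 34.8400 14.6400] k=[106 92 78 66 37 19]
t=14: x=[104.3200 92.0000 78.2400 63.9600 38.3200 21.1600] k=[100 96 82 67 42 22]
t=15: x=[99.5200 94.8000 81.8800 65.8000 42.6000 24.4000] k=[101 91 80 66 41 21]
t=16: x=[99.8000 90.8800 79.6400 64.6800 41.6000 23.4000] k=[95 93 76 62 46 23]
t=17: x=[94.7600 91.2000 76.3600 61.7600 45.1600 25.7600] k=[93 93 81 61 48 23]
t=18: x=[93.0000 91.5600 80.0400 61.8400 46.5600 26.0000] k=[88 88 80 65 47 28]
t=19: x=[88.0000 87.0400 79.1600 64.6400 46.8800 30.2800] k=[92 90 74 70 42 25]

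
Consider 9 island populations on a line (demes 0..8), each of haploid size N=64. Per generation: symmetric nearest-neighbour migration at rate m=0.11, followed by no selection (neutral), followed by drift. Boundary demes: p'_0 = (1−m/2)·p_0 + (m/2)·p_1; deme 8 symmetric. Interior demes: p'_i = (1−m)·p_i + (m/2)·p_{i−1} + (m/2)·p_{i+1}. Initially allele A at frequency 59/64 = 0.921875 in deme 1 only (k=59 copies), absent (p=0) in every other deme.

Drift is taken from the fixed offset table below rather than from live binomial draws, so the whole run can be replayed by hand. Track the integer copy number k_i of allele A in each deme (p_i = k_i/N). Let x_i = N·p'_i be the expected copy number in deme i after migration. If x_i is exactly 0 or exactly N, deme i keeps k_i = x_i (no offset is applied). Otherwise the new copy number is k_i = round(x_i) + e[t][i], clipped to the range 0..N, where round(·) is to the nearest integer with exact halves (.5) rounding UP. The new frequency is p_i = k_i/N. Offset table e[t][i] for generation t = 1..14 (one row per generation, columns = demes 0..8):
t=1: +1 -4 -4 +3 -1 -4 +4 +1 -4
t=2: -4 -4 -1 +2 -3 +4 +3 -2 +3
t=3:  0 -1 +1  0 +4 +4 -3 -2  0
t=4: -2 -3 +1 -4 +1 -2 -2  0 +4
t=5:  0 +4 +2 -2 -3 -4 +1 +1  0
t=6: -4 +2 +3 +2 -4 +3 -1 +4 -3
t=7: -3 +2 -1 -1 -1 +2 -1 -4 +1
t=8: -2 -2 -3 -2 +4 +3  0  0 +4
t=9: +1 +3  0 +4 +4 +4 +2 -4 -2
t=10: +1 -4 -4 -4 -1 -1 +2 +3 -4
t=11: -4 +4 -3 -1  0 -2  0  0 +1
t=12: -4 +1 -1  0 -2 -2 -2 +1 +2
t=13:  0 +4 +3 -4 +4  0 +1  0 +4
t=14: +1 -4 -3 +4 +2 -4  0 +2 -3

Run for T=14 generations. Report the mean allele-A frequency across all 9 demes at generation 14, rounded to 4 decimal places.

0.0747

t=0: k=[0 59 0 0 0 0 0 0 0]
t=1: x=[3.2450 52.5100 3.2450 0.0000 0.0000 0.0000 0.0000 0.0000 0.0000] k=[4 49 0 0 0 0 0 0 0]
t=2: x=[6.4750 43.8300 2.6950 0.0000 0.0000 0.0000 0.0000 0.0000 0.0000] k=[2 40 2 0 0 0 0 0 0]
t=3: x=[4.0900 35.8200 3.9800 0.1100 0.0000 0.0000 0.0000 0.0000 0.0000] k=[4 35 5 0 0 0 0 0 0]
t=4: x=[5.7050 31.6450 6.3750 0.2750 0.0000 0.0000 0.0000 0.0000 0.0000] k=[4 29 7 0 0 0 0 0 0]
t=5: x=[5.3750 26.4150 7.8250 0.3850 0.0000 0.0000 0.0000 0.0000 0.0000] k=[5 30 10 0 0 0 0 0 0]
t=6: x=[6.3750 27.5250 10.5500 0.5500 0.0000 0.0000 0.0000 0.0000 0.0000] k=[2 30 14 3 0 0 0 0 0]
t=7: x=[3.5400 27.5800 14.2750 3.4400 0.1650 0.0000 0.0000 0.0000 0.0000] k=[1 30 13 2 0 0 0 0 0]
t=8: x=[2.5950 27.4700 13.3300 2.4950 0.1100 0.0000 0.0000 0.0000 0.0000] k=[1 25 10 0 4 0 0 0 0]
t=9: x=[2.3200 22.8550 10.2750 0.7700 3.5600 0.2200 0.0000 0.0000 0.0000] k=[3 26 10 5 8 4 0 0 0]
t=10: x=[4.2650 23.8550 10.6050 5.4400 7.6150 4.0000 0.2200 0.0000 0.0000] k=[5 20 7 1 7 3 2 0 0]
t=11: x=[5.8250 18.4600 7.3850 1.6600 6.4500 3.1650 1.9450 0.1100 0.0000] k=[2 22 4 1 6 1 2 0 0]
t=12: x=[3.1000 19.9100 4.8250 1.4400 5.4500 1.3300 1.8350 0.1100 0.0000] k=[0 21 4 1 3 0 0 1 0]
t=13: x=[1.1550 18.9100 4.7700 1.2750 2.7250 0.1650 0.0550 0.8900 0.0550] k=[1 23 8 0 7 0 1 1 4]
t=14: x=[2.2100 20.9650 8.3850 0.8250 6.2300 0.4400 0.9450 1.1650 3.8350] k=[3 17 5 5 8 0 1 3 1]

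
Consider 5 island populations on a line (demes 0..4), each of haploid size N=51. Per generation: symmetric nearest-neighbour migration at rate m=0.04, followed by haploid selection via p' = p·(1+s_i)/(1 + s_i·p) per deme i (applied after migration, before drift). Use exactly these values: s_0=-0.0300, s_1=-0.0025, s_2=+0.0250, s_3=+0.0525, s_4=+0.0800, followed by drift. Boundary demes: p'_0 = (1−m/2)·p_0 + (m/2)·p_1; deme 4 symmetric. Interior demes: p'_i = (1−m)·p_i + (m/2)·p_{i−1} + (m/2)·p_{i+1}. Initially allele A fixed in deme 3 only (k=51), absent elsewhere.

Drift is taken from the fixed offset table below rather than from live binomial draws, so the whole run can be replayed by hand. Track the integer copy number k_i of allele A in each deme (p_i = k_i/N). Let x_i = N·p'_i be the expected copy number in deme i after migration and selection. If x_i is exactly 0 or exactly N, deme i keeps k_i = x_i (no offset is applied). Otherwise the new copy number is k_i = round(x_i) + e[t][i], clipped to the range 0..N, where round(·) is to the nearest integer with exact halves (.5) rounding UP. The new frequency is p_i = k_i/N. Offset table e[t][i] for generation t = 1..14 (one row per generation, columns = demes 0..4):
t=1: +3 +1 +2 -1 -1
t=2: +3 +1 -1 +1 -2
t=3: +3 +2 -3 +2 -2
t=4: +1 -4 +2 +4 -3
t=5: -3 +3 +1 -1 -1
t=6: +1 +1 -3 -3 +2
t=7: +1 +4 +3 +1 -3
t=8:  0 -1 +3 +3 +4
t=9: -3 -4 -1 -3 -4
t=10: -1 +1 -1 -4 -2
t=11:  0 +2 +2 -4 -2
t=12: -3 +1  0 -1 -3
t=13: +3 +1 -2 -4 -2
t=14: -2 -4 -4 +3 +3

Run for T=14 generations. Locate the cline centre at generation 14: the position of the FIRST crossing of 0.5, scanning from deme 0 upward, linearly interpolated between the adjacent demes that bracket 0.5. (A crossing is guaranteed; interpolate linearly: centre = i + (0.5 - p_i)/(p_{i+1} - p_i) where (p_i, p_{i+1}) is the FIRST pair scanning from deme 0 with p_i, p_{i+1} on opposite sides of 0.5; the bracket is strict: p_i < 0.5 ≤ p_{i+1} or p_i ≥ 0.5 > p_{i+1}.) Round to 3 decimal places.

2.868

t=0: k=[0 0 0 51 0]
t=1: x=[0.0000 0.0000 1.0450 49.0579 1.0998] k=[0 0 3 48 0]
t=2: x=[0.0000 0.0599 3.9286 46.3604 1.0352] k=[0 1 3 47 0]
t=3: x=[0.0194 1.0175 3.9286 45.4387 1.0137] k=[3 3 1 47 0]
t=4: x=[2.9151 2.9530 2.0071 45.4002 1.0137] k=[4 0 4 49 0]
t=5: x=[3.8112 0.1596 4.9289 47.2995 1.0568] k=[1 3 6 46 0]
t=6: x=[1.0094 3.0129 6.8858 44.5730 0.9922] k=[2 4 4 42 3]
t=7: x=[1.9812 3.9509 4.8676 40.8814 4.0583] k=[3 8 8 42 1]
t=8: x=[3.0125 7.8833 8.8593 40.9202 1.9600] k=[3 7 12 44 6]
t=9: x=[2.9930 7.0049 12.7750 42.9529 7.2242] k=[0 3 12 40 3]
t=10: x=[0.0582 3.1127 12.6130 39.1712 4.0156] k=[0 4 12 35 2]
t=11: x=[0.0776 4.0706 12.5319 34.4570 2.8609] k=[0 6 15 30 1]
t=12: x=[0.1164 6.0466 15.3840 29.7568 1.7022] k=[0 7 15 29 0]
t=13: x=[0.1358 7.0049 15.3840 28.7836 0.6258] k=[3 8 13 25 0]
t=14: x=[3.0125 7.9831 13.3823 24.9115 0.5396] k=[1 4 9 28 4]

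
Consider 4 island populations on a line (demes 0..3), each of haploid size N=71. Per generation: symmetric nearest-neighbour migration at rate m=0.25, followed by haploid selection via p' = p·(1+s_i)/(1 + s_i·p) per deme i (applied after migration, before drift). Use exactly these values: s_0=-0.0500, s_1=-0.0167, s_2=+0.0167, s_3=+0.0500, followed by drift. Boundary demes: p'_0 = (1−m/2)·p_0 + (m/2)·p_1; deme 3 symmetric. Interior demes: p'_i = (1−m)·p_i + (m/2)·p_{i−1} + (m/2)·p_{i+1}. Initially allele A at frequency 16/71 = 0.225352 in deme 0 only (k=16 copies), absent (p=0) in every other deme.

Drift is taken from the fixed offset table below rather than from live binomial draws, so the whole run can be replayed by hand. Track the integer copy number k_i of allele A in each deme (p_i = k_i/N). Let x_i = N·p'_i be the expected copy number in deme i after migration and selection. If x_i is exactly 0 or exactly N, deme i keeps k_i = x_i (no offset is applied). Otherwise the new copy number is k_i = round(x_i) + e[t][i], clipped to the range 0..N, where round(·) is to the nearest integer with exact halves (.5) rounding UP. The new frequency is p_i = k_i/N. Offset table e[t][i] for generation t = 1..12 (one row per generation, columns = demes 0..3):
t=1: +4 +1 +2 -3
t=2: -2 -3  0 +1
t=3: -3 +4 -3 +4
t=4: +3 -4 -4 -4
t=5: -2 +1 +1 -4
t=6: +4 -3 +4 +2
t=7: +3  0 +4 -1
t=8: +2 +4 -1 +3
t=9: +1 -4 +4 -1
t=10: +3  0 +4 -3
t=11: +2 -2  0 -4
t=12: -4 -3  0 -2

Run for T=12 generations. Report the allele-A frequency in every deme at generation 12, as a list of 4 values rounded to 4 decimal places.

t=0: k=[16 0 0 0]
t=1: x=[13.4324 1.9675 0.0000 0.0000] k=[17 3 0 0]
t=2: x=[14.6448 4.3064 0.3812 0.0000] k=[13 1 0 0]
t=3: x=[11.0142 2.3366 0.1271 0.0000] k=[8 6 0 0]
t=4: x=[7.4029 5.4152 0.7624 0.0000] k=[10 1 0 0]
t=5: x=[8.4843 1.9675 0.1271 0.0000] k=[6 3 1 0]
t=6: x=[5.3650 3.0751 1.1435 0.1312] k=[9 0 5 2]
t=7: x=[7.5230 1.7215 4.0630 2.4896] k=[11 2 8 1]
t=8: x=[9.4469 3.8138 6.4718 1.9662] k=[11 8 5 5]
t=9: x=[10.1698 7.8812 5.4579 5.2316] k=[11 4 9 4]
t=10: x=[9.6878 5.4152 7.8651 4.8405] k=[13 5 12 2]
t=11: x=[11.4972 6.7711 10.0166 3.4047] k=[13 5 10 0]
t=12: x=[11.4972 6.5245 8.2449 1.3113] k=[7 4 8 0]

[0.0986, 0.0563, 0.1127, 0.0000]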